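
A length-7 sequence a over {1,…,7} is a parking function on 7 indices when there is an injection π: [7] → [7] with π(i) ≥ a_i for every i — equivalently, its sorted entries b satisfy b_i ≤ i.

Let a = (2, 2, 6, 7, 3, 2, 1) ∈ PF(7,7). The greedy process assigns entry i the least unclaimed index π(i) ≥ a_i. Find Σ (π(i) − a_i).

5

Σπ = 28 ({1..7} each once); Σa = 2+2+6+7+3+2+1 = 23; disp = 28−23 = 5.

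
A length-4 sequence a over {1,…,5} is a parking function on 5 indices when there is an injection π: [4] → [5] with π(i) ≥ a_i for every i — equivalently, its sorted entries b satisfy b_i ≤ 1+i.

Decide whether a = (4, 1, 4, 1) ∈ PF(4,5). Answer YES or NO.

YES

Sorted: b = (1, 1, 4, 4).
  b_1=1 ≤ 2
  b_2=1 ≤ 3
  b_3=4 ≤ 4
  b_4=4 ≤ 5
All bounds hold ⇒ YES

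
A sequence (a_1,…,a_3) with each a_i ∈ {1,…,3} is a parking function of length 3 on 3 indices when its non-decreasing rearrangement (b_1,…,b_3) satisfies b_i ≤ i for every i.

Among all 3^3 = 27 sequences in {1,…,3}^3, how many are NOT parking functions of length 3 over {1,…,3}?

|PF(3,3)| = (3−3+1)·(3+1)^(3−1) = 1 · 16 = 16 (Pollak)
E.g. (3,2,3) → sorted (2,3,3): b_1=2>1, not a PF.
3^3 − 16 = 27 − 16 = 11

11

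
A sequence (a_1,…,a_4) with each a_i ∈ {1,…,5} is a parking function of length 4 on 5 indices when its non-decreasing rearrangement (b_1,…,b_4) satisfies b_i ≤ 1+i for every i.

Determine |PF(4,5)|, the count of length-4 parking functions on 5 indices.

432

Count = (5−4+1)·(5+1)^(4−1) = 2×216 = 432 [KW]
Check (1,3,4,1) → sorted (1,1,3,4): b_i ≤ 1+i ∀i, a PF.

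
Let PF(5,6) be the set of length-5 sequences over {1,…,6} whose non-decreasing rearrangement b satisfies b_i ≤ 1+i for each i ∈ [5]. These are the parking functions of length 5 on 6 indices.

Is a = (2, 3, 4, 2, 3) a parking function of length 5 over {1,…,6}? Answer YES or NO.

Rearranged: b = (2, 2, 3, 3, 4).
  b_1=2 ≤ 2
  b_2=2 ≤ 3
  b_3=3 ≤ 4
  b_4=3 ≤ 5
  b_5=4 ≤ 6
All bounds hold ⇒ YES

YES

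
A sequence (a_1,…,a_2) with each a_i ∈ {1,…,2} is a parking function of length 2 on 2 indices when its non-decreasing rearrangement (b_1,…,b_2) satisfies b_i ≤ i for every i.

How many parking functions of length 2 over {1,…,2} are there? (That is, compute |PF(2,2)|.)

3

|PF(2,2)| = 1·3^1 = 1 · 3 = 3 (Konheim–Weiss)
E.g. (1,1) → sorted (1,1): b_i ≤ i ∀i, a PF.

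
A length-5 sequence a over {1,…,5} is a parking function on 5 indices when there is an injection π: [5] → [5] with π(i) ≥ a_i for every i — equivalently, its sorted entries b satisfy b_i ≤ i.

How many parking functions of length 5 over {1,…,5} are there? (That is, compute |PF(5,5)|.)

1296

#PF = (5+1−5)·(5+1)^{5−1} = 1×1296 = 1296 (Konheim–Weiss)
Check (1,3,2,3,2) → sorted (1,2,2,3,3): b_i ≤ i ∀i, a PF.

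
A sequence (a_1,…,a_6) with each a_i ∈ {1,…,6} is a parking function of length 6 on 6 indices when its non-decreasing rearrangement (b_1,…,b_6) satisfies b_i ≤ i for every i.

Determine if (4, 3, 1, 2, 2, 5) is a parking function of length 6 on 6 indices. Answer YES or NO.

Order a: b = (1, 2, 2, 3, 4, 5).
  b_1=1 ≤ 1
  b_2=2 ≤ 2
  b_3=2 ≤ 3
  b_4=3 ≤ 4
  b_5=4 ≤ 5
  b_6=5 ≤ 6
All bounds hold ⇒ YES

YES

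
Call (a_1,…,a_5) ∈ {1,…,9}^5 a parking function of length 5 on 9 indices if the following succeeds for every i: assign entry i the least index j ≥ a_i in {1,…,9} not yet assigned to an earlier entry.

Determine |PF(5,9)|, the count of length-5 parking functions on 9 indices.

50000

|PF| = (9−5+1)·(9+1)^(5−1) = 5 · 10000 = 50000
Example (3,7,1,1,1) → sorted (1,1,1,3,7): b_i ≤ 4+i ∀i, a PF.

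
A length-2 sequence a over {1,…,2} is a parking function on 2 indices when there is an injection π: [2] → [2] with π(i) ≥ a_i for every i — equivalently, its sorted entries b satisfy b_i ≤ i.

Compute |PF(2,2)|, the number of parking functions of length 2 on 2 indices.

|PF(2,2)| = (3−2)·3^(2−1) = 1·3 = 3 (Konheim–Weiss)
E.g. (1,2) → sorted (1,2): b_i ≤ i ∀i, a PF.

3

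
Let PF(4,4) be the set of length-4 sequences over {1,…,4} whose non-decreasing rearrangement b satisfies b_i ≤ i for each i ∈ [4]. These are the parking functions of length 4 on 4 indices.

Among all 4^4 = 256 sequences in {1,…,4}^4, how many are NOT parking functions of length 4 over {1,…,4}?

|PF(4,4)| = (4−4+1)·(4+1)^(4−1) = 1 · 125 = 125 [KW]
Example (2,2,2,4) → sorted (2,2,2,4): b_1=2>1, not a PF.
4^4 − 125 = 256 − 125 = 131

131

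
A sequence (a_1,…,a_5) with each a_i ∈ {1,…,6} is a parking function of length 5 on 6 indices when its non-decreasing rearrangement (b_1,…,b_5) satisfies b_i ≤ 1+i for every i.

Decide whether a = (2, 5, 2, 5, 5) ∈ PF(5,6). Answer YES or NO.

Rearranged: b = (2, 2, 5, 5, 5).
  b_1=2 ≤ 2
  b_2=2 ≤ 3
  b_3=5 > 4
  fails at i=3 ⇒ NO

NO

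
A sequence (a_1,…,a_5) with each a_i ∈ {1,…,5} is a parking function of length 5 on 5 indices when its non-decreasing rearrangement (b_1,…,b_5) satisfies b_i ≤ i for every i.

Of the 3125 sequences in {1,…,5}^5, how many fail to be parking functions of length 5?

Count = (6−5)·6^(5−1) = 1 · 1296 = 1296 [KW]
Check (4,2,3,2,2) → sorted (2,2,2,3,4): b_1=2>1, not a PF.
Total 3125; non-PF = 3125−1296 = 1829

1829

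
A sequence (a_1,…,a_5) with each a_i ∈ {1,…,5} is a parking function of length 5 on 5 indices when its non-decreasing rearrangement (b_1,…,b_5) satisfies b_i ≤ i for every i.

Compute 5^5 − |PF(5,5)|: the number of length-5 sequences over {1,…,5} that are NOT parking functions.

1829

|PF(5,5)| = (6−5)·6^(5−1) = 1·1296 = 1296 (Pollak)
E.g. (5,5,2,5,4) → sorted (2,4,5,5,5): b_1=2>1, not a PF.
Total 3125; non-PF = 3125−1296 = 1829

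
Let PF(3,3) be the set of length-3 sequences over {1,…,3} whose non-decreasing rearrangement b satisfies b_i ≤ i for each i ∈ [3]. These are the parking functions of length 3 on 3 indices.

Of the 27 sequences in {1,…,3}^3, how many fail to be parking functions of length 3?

11

|PF(3,3)| = (3+1−3)·(3+1)^{3−1} = 1×16 = 16 (Konheim–Weiss)
E.g. (2,3,3) → sorted (2,3,3): b_1=2>1, not a PF.
Total 27; non-PF = 27−16 = 11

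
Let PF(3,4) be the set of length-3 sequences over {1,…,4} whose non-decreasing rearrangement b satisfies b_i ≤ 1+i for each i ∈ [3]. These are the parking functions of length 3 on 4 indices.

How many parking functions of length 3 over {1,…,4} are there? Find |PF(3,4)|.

50

Count = (4+1−3)·(4+1)^{3−1} = 2×25 = 50
Check (3,2,2) → sorted (2,2,3): b_i ≤ 1+i ∀i, a PF.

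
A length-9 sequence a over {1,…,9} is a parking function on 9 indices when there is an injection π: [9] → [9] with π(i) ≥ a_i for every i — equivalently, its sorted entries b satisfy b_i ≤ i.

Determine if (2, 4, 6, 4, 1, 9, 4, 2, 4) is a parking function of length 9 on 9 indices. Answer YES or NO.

Order a: b = (1, 2, 2, 4, 4, 4, 4, 6, 9).
  b_1=1 ≤ 1
  b_2=2 ≤ 2
  b_3=2 ≤ 3
  b_4=4 ≤ 4
  b_5=4 ≤ 5
  b_6=4 ≤ 6
  b_7=4 ≤ 7
  b_8=6 ≤ 8
  b_9=9 ≤ 9
All bounds hold ⇒ YES

YES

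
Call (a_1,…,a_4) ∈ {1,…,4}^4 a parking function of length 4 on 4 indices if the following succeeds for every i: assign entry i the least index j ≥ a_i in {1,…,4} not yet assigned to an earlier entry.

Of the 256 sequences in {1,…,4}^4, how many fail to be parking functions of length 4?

131

Count = 1·5^3 = 1×125 = 125 [KW]
One tuple (2,3,2,2) → sorted (2,2,2,3): b_1=2>1, not a PF.
4^4 − 125 = 256 − 125 = 131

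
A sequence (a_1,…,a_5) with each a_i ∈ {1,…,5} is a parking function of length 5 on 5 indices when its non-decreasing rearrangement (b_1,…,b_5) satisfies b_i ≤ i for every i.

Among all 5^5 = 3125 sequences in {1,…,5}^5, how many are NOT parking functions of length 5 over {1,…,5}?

|PF| = (6−5)·6^(5−1) = 1·1296 = 1296 [KW]
E.g. (2,5,5,3,2) → sorted (2,2,3,5,5): b_1=2>1, not a PF.
Total 3125; non-PF = 3125−1296 = 1829

1829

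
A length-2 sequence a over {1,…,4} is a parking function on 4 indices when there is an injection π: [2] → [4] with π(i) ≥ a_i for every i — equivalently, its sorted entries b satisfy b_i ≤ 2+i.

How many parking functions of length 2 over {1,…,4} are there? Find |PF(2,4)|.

Count = (4−2+1)·(4+1)^(2−1) = 3 · 5 = 15 (Pollak)
One tuple (4,3) → sorted (3,4): b_i ≤ 2+i ∀i, a PF.

15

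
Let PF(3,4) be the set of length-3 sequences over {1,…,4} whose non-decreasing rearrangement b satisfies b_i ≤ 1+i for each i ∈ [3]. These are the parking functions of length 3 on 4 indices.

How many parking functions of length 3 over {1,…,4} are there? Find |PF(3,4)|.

50

|PF(3,4)| = 2·5^2 = 2·25 = 50 (Konheim–Weiss)
One tuple (1,3,4) → sorted (1,3,4): b_i ≤ 1+i ∀i, a PF.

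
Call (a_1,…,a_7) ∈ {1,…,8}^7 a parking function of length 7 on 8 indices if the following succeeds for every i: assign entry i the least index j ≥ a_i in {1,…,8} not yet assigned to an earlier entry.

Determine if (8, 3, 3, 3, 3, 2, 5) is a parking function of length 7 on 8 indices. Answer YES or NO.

Sorted: b = (2, 3, 3, 3, 3, 5, 8).
  b_1=2 ≤ 2
  b_2=3 ≤ 3
  b_3=3 ≤ 4
  b_4=3 ≤ 5
  b_5=3 ≤ 6
  b_6=5 ≤ 7
  b_7=8 ≤ 8
All bounds hold ⇒ YES

YES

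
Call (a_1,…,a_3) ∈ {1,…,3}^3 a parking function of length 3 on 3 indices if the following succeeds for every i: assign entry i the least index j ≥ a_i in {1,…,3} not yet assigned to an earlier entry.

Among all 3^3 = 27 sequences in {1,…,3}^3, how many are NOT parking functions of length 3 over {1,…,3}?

|PF| = (3+1−3)·(3+1)^{3−1} = 1 · 16 = 16 (Pollak)
Example (3,3,3) → sorted (3,3,3): b_1=3>1, not a PF.
So 27 − 16 = 11 fail.

11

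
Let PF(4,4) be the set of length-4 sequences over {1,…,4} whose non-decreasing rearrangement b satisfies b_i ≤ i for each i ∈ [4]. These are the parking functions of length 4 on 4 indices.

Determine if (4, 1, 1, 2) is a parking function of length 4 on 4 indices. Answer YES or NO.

Sorted: b = (1, 1, 2, 4).
  b_1=1 ≤ 1
  b_2=1 ≤ 2
  b_3=2 ≤ 3
  b_4=4 ≤ 4
All bounds hold ⇒ YES

YES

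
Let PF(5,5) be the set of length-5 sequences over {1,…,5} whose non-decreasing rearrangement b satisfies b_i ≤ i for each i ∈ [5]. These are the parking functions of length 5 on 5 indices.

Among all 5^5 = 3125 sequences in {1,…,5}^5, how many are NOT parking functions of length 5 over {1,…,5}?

#PF = (6−5)·6^(5−1) = 1·1296 = 1296 (Konheim–Weiss)
Example (5,5,2,5,5) → sorted (2,5,5,5,5): b_1=2>1, not a PF.
5^5 − 1296 = 3125 − 1296 = 1829

1829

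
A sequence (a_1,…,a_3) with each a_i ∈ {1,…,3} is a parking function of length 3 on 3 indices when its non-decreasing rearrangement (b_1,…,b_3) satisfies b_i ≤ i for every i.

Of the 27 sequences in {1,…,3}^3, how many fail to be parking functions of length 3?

#PF = (4−3)·4^(3−1) = 1×16 = 16 [KW]
Example (2,2,2) → sorted (2,2,2): b_1=2>1, not a PF.
So 27 − 16 = 11 fail.

11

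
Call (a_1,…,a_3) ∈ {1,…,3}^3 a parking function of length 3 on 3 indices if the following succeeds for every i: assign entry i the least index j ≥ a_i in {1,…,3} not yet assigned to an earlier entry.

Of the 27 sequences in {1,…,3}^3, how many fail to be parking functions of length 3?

#PF = (4−3)·4^(3−1) = 1×16 = 16 [KW]
Example (2,3,3) → sorted (2,3,3): b_1=2>1, not a PF.
3^3 − 16 = 27 − 16 = 11

11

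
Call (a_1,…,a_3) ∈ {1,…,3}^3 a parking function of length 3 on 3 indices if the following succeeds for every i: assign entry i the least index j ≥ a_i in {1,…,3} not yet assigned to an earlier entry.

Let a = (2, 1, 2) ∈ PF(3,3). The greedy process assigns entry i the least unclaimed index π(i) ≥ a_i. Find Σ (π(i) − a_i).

1

Σπ(i) = 1+…+3 = 6; Σa = 2+1+2 = 5; disp = 6−5 = 1.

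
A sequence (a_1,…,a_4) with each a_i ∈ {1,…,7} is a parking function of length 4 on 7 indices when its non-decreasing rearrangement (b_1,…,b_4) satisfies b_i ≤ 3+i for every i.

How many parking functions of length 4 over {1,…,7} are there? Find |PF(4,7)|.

2048

Count = (7−4+1)·(7+1)^(4−1) = 4 · 512 = 2048 (Pollak)
One tuple (3,3,4,6) → sorted (3,3,4,6): b_i ≤ 3+i ∀i, a PF.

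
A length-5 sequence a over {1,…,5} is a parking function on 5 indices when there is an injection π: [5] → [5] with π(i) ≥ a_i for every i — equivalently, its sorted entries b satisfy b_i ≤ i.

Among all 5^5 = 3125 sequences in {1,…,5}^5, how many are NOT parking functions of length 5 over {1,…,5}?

|PF(5,5)| = 1·6^4 = 1·1296 = 1296 (Pollak)
One tuple (4,5,5,5,4) → sorted (4,4,5,5,5): b_1=4>1, not a PF.
So 3125 − 1296 = 1829 fail.

1829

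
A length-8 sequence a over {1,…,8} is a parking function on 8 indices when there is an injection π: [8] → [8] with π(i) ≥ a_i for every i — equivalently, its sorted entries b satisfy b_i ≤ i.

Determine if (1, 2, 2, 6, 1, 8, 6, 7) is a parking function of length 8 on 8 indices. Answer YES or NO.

NO

Order a: b = (1, 1, 2, 2, 6, 6, 7, 8).
  b_1=1 ≤ 1
  b_2=1 ≤ 2
  b_3=2 ≤ 3
  b_4=2 ≤ 4
  b_5=6 > 5
  fails at i=5 ⇒ NO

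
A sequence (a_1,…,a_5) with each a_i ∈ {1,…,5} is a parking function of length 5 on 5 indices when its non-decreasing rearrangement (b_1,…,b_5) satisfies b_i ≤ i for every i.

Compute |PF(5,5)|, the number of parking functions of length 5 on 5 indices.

#PF = 1·6^4 = 1×1296 = 1296 [KW]
One tuple (4,2,2,1,2) → sorted (1,2,2,2,4): b_i ≤ i ∀i, a PF.

1296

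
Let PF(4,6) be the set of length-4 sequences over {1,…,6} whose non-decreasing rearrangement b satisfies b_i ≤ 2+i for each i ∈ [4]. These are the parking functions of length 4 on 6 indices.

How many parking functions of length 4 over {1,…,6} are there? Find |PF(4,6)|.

1029

#PF = (6+1−4)·(6+1)^{4−1} = 3 · 343 = 1029 (Pollak)
One tuple (5,4,1,5) → sorted (1,4,5,5): b_i ≤ 2+i ∀i, a PF.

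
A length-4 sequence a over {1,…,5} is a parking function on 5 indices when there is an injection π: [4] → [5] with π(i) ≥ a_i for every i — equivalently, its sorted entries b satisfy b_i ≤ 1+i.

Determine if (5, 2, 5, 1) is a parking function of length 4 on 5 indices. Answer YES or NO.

NO

Rearranged: b = (1, 2, 5, 5).
  b_1=1 ≤ 2
  b_2=2 ≤ 3
  b_3=5 > 4
  fails at i=3 ⇒ NO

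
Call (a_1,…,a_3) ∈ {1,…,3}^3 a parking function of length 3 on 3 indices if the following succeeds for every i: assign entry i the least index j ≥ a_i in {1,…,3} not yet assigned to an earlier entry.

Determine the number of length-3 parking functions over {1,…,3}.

|PF(3,3)| = (3+1−3)·(3+1)^{3−1} = 1×16 = 16
One tuple (1,1,1) → sorted (1,1,1): b_i ≤ i ∀i, a PF.

16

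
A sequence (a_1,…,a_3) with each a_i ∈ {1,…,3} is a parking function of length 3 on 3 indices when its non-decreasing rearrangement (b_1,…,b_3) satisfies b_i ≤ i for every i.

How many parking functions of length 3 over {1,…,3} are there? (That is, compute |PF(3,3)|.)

Count = (3+1−3)·(3+1)^{3−1} = 1 · 16 = 16 (Pollak)
One tuple (1,3,1) → sorted (1,1,3): b_i ≤ i ∀i, a PF.

16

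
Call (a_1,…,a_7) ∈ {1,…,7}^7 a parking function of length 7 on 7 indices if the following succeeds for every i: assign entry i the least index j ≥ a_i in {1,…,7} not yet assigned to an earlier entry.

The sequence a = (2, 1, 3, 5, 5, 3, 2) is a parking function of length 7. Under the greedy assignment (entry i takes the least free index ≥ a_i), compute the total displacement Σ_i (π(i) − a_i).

Σπ = 28 ({1..7} each once); Σa = 2+1+3+5+5+3+2 = 21; disp = 28−21 = 7.

7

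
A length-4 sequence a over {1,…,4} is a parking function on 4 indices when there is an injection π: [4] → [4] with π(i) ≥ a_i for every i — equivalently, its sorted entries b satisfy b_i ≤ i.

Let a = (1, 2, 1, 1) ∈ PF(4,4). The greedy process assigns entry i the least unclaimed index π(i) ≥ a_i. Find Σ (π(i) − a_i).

Σπ = 10 ({1..4} each once); Σa = 1+2+1+1 = 5; disp = 10−5 = 5.

5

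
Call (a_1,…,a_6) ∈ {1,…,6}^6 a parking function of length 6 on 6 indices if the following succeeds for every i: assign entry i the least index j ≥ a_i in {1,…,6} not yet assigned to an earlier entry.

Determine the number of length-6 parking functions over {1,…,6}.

|PF(6,6)| = 1·7^5 = 1 · 16807 = 16807 (Pollak)
Check (5,2,1,2,5,4) → sorted (1,2,2,4,5,5): b_i ≤ i ∀i, a PF.

16807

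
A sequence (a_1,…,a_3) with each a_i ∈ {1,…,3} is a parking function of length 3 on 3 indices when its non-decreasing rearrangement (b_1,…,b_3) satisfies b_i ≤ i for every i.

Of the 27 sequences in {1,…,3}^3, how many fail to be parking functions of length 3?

11

|PF(3,3)| = (4−3)·4^(3−1) = 1×16 = 16 (Pollak)
Check (3,3,1) → sorted (1,3,3): b_2=3>2, not a PF.
Total 27; non-PF = 27−16 = 11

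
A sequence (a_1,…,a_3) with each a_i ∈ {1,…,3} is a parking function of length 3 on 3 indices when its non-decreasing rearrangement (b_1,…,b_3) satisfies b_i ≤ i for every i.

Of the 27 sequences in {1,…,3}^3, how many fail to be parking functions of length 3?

11

|PF| = 1·4^2 = 1×16 = 16 (Konheim–Weiss)
E.g. (3,3,1) → sorted (1,3,3): b_2=3>2, not a PF.
Total 27; non-PF = 27−16 = 11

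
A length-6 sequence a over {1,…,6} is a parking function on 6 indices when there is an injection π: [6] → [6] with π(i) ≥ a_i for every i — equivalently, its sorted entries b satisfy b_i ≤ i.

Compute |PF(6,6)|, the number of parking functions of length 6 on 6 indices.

Count = (7−6)·7^(6−1) = 1 · 16807 = 16807 [KW]
E.g. (2,4,1,2,4,6) → sorted (1,2,2,4,4,6): b_i ≤ i ∀i, a PF.

16807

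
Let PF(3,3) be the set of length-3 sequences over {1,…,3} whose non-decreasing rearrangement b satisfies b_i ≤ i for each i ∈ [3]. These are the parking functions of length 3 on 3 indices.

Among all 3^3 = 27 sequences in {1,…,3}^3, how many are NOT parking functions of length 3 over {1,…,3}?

11

|PF| = (4−3)·4^(3−1) = 1 · 16 = 16
Check (3,2,3) → sorted (2,3,3): b_1=2>1, not a PF.
So 27 − 16 = 11 fail.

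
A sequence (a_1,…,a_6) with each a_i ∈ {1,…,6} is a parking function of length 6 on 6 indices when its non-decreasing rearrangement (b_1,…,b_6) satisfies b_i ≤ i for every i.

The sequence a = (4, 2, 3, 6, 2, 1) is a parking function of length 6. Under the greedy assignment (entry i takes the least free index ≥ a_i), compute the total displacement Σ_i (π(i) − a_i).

3

Σπ = 6·7/2 = 21 (π permutes [6]); Σa = 4+2+3+6+2+1 = 18; disp = 21−18 = 3.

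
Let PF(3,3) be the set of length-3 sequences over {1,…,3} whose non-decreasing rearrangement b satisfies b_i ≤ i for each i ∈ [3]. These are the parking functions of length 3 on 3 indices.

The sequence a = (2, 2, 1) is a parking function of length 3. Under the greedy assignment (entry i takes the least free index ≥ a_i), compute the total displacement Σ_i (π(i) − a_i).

Σπ = 6 ({1..3} each once); Σa = 2+2+1 = 5; disp = 6−5 = 1.

1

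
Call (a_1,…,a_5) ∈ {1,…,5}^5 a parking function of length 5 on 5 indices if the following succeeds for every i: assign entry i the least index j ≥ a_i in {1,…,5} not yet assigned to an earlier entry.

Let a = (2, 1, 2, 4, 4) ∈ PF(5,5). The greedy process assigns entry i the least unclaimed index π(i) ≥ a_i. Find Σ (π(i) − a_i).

Σπ(i) = 1+…+5 = 15; Σa = 2+1+2+4+4 = 13; disp = 15−13 = 2.

2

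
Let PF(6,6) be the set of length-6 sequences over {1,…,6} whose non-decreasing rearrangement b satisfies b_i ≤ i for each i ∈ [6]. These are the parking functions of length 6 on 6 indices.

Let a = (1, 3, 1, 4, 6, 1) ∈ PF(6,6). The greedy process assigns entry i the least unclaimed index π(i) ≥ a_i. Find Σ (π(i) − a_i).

5

Σπ(i) = 1+…+6 = 21; Σa = 1+3+1+4+6+1 = 16; disp = 21−16 = 5.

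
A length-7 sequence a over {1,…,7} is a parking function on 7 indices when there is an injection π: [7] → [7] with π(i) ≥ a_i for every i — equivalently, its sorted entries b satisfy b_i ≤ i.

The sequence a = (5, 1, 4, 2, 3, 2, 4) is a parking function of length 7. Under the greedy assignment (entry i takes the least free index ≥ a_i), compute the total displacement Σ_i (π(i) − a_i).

7

Σπ = 7·8/2 = 28 (π permutes [7]); Σa = 5+1+4+2+3+2+4 = 21; disp = 28−21 = 7.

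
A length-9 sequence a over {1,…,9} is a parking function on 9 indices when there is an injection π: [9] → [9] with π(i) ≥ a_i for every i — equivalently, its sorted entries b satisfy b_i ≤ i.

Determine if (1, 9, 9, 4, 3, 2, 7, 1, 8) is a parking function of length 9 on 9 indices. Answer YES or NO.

NO

Rearranged: b = (1, 1, 2, 3, 4, 7, 8, 9, 9).
  b_1=1 ≤ 1
  b_2=1 ≤ 2
  b_3=2 ≤ 3
  b_4=3 ≤ 4
  b_5=4 ≤ 5
  b_6=7 > 6
  fails at i=6 ⇒ NO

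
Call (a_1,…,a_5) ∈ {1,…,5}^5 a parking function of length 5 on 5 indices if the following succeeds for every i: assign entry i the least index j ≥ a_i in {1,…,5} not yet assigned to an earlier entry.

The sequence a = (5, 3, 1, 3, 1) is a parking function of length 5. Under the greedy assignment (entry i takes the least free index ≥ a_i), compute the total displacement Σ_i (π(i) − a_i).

Σπ(i) = 1+…+5 = 15; Σa = 5+3+1+3+1 = 13; disp = 15−13 = 2.

2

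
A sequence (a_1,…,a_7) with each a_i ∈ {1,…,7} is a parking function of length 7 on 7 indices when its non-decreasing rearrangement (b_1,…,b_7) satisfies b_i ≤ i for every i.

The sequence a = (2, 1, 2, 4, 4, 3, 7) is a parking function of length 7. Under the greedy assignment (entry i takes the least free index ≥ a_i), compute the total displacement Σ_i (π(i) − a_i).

Σπ = 28 ({1..7} each once); Σa = 2+1+2+4+4+3+7 = 23; disp = 28−23 = 5.

5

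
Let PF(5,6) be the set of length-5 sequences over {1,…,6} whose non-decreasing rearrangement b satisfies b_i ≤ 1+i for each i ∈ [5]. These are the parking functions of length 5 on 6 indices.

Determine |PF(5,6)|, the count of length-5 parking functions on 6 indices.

#PF = (6+1−5)·(6+1)^{5−1} = 2×2401 = 4802 (Pollak)
E.g. (2,5,1,4,4) → sorted (1,2,4,4,5): b_i ≤ 1+i ∀i, a PF.

4802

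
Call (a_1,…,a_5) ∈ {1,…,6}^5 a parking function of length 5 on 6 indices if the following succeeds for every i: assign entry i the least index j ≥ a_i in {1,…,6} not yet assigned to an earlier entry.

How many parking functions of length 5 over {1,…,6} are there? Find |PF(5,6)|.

|PF(5,6)| = (6+1−5)·(6+1)^{5−1} = 2·2401 = 4802
One tuple (4,2,5,5,3) → sorted (2,3,4,5,5): b_i ≤ 1+i ∀i, a PF.

4802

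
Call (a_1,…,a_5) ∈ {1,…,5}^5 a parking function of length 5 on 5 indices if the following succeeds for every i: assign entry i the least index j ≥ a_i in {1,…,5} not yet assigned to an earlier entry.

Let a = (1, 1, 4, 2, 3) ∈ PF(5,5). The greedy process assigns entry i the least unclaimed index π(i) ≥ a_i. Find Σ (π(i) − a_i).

4

Σπ = 15 ({1..5} each once); Σa = 1+1+4+2+3 = 11; disp = 15−11 = 4.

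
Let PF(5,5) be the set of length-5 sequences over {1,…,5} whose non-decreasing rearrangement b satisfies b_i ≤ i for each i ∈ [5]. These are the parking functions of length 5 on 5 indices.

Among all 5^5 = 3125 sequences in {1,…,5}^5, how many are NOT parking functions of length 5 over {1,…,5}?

1829

Count = (5+1−5)·(5+1)^{5−1} = 1×1296 = 1296 [KW]
E.g. (3,3,3,1,3) → sorted (1,3,3,3,3): b_2=3>2, not a PF.
So 3125 − 1296 = 1829 fail.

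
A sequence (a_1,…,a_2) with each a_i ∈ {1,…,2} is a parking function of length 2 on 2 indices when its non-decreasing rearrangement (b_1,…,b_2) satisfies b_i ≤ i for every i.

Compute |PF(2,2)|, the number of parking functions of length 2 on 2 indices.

3

#PF = (3−2)·3^(2−1) = 1 · 3 = 3 [KW]
Check (1,1) → sorted (1,1): b_i ≤ i ∀i, a PF.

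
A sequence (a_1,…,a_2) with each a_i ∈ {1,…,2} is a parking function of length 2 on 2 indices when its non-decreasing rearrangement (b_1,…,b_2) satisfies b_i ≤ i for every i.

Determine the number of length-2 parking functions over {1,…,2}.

3

Count = (3−2)·3^(2−1) = 1×3 = 3
Check (2,1) → sorted (1,2): b_i ≤ i ∀i, a PF.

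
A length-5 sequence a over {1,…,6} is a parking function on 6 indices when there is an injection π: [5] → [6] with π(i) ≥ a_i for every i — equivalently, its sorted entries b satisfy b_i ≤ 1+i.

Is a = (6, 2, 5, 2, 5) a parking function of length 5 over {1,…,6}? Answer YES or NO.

NO

Order a: b = (2, 2, 5, 5, 6).
  b_1=2 ≤ 2
  b_2=2 ≤ 3
  b_3=5 > 4
  fails at i=3 ⇒ NO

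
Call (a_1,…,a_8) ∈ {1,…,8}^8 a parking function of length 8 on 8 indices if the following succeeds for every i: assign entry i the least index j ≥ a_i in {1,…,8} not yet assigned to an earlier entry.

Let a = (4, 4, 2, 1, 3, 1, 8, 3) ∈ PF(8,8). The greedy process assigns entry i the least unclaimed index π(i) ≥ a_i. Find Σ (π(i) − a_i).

Σπ = 36 ({1..8} each once); Σa = 4+4+2+1+3+1+8+3 = 26; disp = 36−26 = 10.

10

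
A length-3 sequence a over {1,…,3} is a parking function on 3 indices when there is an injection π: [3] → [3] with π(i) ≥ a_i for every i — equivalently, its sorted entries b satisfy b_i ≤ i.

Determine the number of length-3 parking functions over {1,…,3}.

|PF| = (4−3)·4^(3−1) = 1·16 = 16 (Konheim–Weiss)
One tuple (1,2,2) → sorted (1,2,2): b_i ≤ i ∀i, a PF.

16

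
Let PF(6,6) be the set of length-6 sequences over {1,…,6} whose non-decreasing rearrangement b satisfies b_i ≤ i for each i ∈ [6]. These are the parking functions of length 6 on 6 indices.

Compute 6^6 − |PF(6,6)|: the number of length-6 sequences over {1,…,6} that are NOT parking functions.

#PF = 1·7^5 = 1×16807 = 16807 (Pollak)
Example (5,2,6,3,6,3) → sorted (2,3,3,5,6,6): b_1=2>1, not a PF.
Total 46656; non-PF = 46656−16807 = 29849

29849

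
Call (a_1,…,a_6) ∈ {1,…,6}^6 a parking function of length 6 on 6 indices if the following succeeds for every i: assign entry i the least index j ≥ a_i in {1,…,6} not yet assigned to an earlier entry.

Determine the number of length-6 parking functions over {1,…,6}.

16807

#PF = (7−6)·7^(6−1) = 1×16807 = 16807 [KW]
One tuple (1,4,3,6,5,1) → sorted (1,1,3,4,5,6): b_i ≤ i ∀i, a PF.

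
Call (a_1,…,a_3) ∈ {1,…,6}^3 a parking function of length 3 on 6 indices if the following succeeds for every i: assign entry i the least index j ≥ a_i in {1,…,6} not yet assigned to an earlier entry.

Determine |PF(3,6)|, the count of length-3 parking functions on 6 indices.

196

Count = (7−3)·7^(3−1) = 4·49 = 196 (Pollak)
E.g. (6,3,1) → sorted (1,3,6): b_i ≤ 3+i ∀i, a PF.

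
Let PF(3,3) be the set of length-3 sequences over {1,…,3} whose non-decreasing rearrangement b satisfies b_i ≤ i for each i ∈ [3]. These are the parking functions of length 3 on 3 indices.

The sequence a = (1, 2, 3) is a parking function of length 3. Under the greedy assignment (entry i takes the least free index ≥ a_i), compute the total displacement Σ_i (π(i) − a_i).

Σπ = 3·4/2 = 6 (π permutes [3]); Σa = 1+2+3 = 6; disp = 6−6 = 0.

0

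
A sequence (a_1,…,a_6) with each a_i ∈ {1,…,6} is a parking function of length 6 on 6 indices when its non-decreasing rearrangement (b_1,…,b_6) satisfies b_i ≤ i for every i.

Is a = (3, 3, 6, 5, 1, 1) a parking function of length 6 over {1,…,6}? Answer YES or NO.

Order a: b = (1, 1, 3, 3, 5, 6).
  b_1=1 ≤ 1
  b_2=1 ≤ 2
  b_3=3 ≤ 3
  b_4=3 ≤ 4
  b_5=5 ≤ 5
  b_6=6 ≤ 6
All bounds hold ⇒ YES

YES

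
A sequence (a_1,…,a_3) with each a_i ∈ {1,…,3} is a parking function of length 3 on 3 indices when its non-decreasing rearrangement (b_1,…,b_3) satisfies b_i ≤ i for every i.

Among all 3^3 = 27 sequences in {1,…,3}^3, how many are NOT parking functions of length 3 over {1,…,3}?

|PF(3,3)| = 1·4^2 = 1·16 = 16 (Pollak)
One tuple (2,2,3) → sorted (2,2,3): b_1=2>1, not a PF.
So 27 − 16 = 11 fail.

11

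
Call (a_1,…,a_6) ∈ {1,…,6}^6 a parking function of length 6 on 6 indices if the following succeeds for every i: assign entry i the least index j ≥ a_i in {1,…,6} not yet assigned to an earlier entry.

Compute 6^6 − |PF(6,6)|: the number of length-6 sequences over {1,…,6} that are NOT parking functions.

29849

Count = (6−6+1)·(6+1)^(6−1) = 1×16807 = 16807
E.g. (3,6,3,6,5,6) → sorted (3,3,5,6,6,6): b_1=3>1, not a PF.
Total 46656; non-PF = 46656−16807 = 29849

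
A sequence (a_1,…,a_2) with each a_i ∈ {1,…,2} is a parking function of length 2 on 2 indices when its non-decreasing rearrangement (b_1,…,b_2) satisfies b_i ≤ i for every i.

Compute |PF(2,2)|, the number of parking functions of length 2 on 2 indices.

Count = 1·3^1 = 1 · 3 = 3 [KW]
Check (1,2) → sorted (1,2): b_i ≤ i ∀i, a PF.

3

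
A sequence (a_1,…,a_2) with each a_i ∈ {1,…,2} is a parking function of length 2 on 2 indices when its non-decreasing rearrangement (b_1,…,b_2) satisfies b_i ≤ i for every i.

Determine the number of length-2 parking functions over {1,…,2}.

#PF = (3−2)·3^(2−1) = 1·3 = 3 (Pollak)
One tuple (1,1) → sorted (1,1): b_i ≤ i ∀i, a PF.

3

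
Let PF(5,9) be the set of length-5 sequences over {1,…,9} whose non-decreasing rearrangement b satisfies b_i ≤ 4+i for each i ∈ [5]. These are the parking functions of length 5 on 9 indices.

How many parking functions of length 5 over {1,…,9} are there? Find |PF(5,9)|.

|PF| = (10−5)·10^(5−1) = 5×10000 = 50000 (Konheim–Weiss)
E.g. (2,4,3,5,1) → sorted (1,2,3,4,5): b_i ≤ 4+i ∀i, a PF.

50000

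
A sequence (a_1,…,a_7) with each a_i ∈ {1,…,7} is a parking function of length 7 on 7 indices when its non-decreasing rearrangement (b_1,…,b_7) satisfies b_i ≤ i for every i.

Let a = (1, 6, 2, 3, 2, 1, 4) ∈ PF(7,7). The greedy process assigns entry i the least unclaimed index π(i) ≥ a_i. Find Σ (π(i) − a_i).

9

Σπ(i) = 1+…+7 = 28; Σa = 1+6+2+3+2+1+4 = 19; disp = 28−19 = 9.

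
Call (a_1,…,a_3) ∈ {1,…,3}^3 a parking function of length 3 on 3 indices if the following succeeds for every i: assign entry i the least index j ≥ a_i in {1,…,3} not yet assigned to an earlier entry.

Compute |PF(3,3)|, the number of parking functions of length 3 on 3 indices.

16

#PF = 1·4^2 = 1 · 16 = 16 [KW]
Check (2,1,3) → sorted (1,2,3): b_i ≤ i ∀i, a PF.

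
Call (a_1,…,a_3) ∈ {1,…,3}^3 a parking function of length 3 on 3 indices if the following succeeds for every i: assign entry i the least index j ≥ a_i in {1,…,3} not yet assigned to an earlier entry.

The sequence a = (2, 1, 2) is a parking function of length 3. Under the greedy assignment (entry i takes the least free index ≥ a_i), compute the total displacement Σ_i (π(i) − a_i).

Σπ = 6 ({1..3} each once); Σa = 2+1+2 = 5; disp = 6−5 = 1.

1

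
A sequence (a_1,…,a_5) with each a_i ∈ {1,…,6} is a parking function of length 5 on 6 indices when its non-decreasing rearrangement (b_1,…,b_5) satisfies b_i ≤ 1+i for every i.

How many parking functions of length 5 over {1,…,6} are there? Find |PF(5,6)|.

|PF(5,6)| = 2·7^4 = 2·2401 = 4802 (Konheim–Weiss)
E.g. (3,6,1,4,1) → sorted (1,1,3,4,6): b_i ≤ 1+i ∀i, a PF.

4802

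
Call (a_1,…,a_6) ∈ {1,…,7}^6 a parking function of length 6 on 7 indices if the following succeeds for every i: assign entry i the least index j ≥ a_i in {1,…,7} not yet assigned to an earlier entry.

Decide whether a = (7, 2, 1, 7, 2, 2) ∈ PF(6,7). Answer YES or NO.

Order a: b = (1, 2, 2, 2, 7, 7).
  b_1=1 ≤ 2
  b_2=2 ≤ 3
  b_3=2 ≤ 4
  b_4=2 ≤ 5
  b_5=7 > 6
  fails at i=5 ⇒ NO

NO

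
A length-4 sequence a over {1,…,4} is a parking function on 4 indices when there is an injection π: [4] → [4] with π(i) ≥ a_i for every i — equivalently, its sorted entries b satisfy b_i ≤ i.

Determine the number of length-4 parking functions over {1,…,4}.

125

|PF(4,4)| = (4+1−4)·(4+1)^{4−1} = 1×125 = 125
Example (1,4,1,1) → sorted (1,1,1,4): b_i ≤ i ∀i, a PF.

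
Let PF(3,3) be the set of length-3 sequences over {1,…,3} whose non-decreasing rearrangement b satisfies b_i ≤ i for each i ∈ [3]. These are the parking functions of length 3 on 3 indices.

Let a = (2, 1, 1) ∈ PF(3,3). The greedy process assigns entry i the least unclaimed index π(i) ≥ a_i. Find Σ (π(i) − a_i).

2

Σπ(i) = 1+…+3 = 6; Σa = 2+1+1 = 4; disp = 6−4 = 2.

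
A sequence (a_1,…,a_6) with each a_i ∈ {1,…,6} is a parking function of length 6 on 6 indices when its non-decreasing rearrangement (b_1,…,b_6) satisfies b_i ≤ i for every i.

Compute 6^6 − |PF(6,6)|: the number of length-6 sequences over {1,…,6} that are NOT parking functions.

29849

|PF| = 1·7^5 = 1 · 16807 = 16807 (Konheim–Weiss)
Check (6,1,5,4,5,6) → sorted (1,4,5,5,6,6): b_2=4>2, not a PF.
6^6 − 16807 = 46656 − 16807 = 29849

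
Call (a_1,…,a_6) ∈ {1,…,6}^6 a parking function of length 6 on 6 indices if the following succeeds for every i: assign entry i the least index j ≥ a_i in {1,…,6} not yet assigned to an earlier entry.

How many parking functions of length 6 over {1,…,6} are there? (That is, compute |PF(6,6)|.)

|PF(6,6)| = (7−6)·7^(6−1) = 1·16807 = 16807 [KW]
E.g. (2,1,2,3,2,4) → sorted (1,2,2,2,3,4): b_i ≤ i ∀i, a PF.

16807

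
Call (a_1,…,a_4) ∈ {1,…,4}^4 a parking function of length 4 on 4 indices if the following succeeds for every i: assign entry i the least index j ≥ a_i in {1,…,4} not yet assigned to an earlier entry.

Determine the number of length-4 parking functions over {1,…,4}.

125

#PF = (4−4+1)·(4+1)^(4−1) = 1×125 = 125 [KW]
E.g. (1,2,2,2) → sorted (1,2,2,2): b_i ≤ i ∀i, a PF.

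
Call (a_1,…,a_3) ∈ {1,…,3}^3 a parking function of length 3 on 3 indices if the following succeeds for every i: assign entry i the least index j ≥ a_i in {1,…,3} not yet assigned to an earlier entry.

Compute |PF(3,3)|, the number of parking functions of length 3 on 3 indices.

16

|PF| = (3−3+1)·(3+1)^(3−1) = 1 · 16 = 16
E.g. (1,1,1) → sorted (1,1,1): b_i ≤ i ∀i, a PF.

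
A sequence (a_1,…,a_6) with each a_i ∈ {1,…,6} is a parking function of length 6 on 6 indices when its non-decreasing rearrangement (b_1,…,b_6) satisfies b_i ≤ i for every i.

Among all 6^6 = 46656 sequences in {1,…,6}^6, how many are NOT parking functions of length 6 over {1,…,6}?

29849

#PF = 1·7^5 = 1×16807 = 16807 (Pollak)
E.g. (3,5,5,4,6,5) → sorted (3,4,5,5,5,6): b_1=3>1, not a PF.
So 46656 − 16807 = 29849 fail.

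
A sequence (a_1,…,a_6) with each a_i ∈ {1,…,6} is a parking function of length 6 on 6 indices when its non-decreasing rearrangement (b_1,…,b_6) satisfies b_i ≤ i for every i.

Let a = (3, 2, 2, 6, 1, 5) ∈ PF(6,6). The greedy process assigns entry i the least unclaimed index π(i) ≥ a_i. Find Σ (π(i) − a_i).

2

Σπ = 6·7/2 = 21 (π permutes [6]); Σa = 3+2+2+6+1+5 = 19; disp = 21−19 = 2.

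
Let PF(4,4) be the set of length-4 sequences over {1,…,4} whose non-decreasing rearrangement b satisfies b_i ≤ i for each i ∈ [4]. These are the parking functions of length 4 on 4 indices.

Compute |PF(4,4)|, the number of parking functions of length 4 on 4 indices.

#PF = (4+1−4)·(4+1)^{4−1} = 1 · 125 = 125
Example (3,4,1,1) → sorted (1,1,3,4): b_i ≤ i ∀i, a PF.

125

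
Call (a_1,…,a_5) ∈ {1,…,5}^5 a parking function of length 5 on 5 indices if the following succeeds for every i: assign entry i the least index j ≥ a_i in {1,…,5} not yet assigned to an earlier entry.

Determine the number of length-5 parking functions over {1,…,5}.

1296

#PF = (5+1−5)·(5+1)^{5−1} = 1×1296 = 1296 (Pollak)
Example (1,1,5,1,3) → sorted (1,1,1,3,5): b_i ≤ i ∀i, a PF.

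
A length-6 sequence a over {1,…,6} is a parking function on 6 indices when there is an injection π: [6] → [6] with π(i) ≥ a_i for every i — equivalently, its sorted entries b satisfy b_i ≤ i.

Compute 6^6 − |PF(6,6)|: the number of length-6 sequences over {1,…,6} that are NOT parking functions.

|PF| = (6−6+1)·(6+1)^(6−1) = 1 · 16807 = 16807 (Pollak)
E.g. (4,4,4,4,6,4) → sorted (4,4,4,4,4,6): b_1=4>1, not a PF.
6^6 − 16807 = 46656 − 16807 = 29849

29849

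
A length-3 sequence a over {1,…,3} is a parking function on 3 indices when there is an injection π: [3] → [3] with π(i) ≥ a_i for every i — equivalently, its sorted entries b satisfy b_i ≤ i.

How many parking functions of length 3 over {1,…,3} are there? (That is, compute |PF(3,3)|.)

Count = (3+1−3)·(3+1)^{3−1} = 1·16 = 16
E.g. (2,2,1) → sorted (1,2,2): b_i ≤ i ∀i, a PF.

16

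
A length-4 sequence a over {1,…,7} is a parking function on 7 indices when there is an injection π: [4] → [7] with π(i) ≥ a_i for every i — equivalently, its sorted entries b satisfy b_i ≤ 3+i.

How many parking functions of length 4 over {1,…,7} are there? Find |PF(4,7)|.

2048

|PF| = (8−4)·8^(4−1) = 4 · 512 = 2048 (Konheim–Weiss)
Check (6,1,1,6) → sorted (1,1,6,6): b_i ≤ 3+i ∀i, a PF.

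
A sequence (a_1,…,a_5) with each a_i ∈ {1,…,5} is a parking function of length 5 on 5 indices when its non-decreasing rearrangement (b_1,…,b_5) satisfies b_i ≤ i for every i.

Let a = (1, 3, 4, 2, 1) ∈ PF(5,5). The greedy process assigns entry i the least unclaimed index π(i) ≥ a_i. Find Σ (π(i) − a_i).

4

Σπ = 5·6/2 = 15 (π permutes [5]); Σa = 1+3+4+2+1 = 11; disp = 15−11 = 4.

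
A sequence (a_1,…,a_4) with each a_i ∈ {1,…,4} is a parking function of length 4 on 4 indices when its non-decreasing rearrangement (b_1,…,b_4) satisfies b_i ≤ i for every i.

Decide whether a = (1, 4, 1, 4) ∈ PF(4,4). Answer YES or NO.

Rearranged: b = (1, 1, 4, 4).
  b_1=1 ≤ 1
  b_2=1 ≤ 2
  b_3=4 > 3
  fails at i=3 ⇒ NO

NO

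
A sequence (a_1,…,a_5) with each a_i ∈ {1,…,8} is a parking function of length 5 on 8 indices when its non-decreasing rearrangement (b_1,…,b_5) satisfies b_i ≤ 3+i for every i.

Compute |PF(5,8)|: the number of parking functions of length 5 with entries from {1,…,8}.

#PF = (8+1−5)·(8+1)^{5−1} = 4×6561 = 26244 [KW]
One tuple (6,2,1,6,7) → sorted (1,2,6,6,7): b_i ≤ 3+i ∀i, a PF.

26244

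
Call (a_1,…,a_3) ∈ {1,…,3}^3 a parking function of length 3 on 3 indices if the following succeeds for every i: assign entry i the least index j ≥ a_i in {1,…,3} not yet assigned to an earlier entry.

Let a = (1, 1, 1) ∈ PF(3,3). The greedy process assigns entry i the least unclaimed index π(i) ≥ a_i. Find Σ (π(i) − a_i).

Σπ(i) = 1+…+3 = 6; Σa = 1+1+1 = 3; disp = 6−3 = 3.

3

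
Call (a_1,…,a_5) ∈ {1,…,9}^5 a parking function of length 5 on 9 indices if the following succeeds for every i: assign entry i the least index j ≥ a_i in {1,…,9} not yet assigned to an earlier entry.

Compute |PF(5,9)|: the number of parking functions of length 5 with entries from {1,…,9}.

|PF| = (10−5)·10^(5−1) = 5·10000 = 50000 (Konheim–Weiss)
Example (8,4,7,7,4) → sorted (4,4,7,7,8): b_i ≤ 4+i ∀i, a PF.

50000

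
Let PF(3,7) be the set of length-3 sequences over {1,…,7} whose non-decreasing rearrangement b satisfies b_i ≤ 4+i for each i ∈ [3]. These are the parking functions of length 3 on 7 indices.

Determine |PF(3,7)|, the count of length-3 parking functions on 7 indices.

|PF(3,7)| = (7+1−3)·(7+1)^{3−1} = 5 · 64 = 320
E.g. (6,3,5) → sorted (3,5,6): b_i ≤ 4+i ∀i, a PF.

320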